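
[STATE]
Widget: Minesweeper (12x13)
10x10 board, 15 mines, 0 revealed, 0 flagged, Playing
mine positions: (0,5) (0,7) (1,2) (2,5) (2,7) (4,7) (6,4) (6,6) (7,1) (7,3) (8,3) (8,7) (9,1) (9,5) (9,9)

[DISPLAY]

■■■■■■■■■■  
■■■■■■■■■■  
■■■■■■■■■■  
■■■■■■■■■■  
■■■■■■■■■■  
■■■■■■■■■■  
■■■■■■■■■■  
■■■■■■■■■■  
■■■■■■■■■■  
■■■■■■■■■■  
            
            
            


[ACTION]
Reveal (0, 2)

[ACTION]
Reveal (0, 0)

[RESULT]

 11■■■■■■■  
 1■■■■■■■■  
 1111■■■■■  
    113■■■  
      1■■■  
   1122■■■  
1122■■■■■■  
■■■■■■■■■■  
■■■■■■■■■■  
■■■■■■■■■■  
            
            
            


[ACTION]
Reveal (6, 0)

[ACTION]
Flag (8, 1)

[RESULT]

 11■■■■■■■  
 1■■■■■■■■  
 1111■■■■■  
    113■■■  
      1■■■  
   1122■■■  
1122■■■■■■  
■■■■■■■■■■  
■⚑■■■■■■■■  
■■■■■■■■■■  
            
            
            


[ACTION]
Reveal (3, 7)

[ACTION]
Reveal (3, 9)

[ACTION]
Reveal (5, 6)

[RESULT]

 11■■■■■1   
 1■■■■■■2   
 1111■■■1   
    11322   
      1■1   
   112221   
1122■■■1    
■■■■■■■21   
■⚑■■■■■■21  
■■■■■■■■■■  
            
            
            


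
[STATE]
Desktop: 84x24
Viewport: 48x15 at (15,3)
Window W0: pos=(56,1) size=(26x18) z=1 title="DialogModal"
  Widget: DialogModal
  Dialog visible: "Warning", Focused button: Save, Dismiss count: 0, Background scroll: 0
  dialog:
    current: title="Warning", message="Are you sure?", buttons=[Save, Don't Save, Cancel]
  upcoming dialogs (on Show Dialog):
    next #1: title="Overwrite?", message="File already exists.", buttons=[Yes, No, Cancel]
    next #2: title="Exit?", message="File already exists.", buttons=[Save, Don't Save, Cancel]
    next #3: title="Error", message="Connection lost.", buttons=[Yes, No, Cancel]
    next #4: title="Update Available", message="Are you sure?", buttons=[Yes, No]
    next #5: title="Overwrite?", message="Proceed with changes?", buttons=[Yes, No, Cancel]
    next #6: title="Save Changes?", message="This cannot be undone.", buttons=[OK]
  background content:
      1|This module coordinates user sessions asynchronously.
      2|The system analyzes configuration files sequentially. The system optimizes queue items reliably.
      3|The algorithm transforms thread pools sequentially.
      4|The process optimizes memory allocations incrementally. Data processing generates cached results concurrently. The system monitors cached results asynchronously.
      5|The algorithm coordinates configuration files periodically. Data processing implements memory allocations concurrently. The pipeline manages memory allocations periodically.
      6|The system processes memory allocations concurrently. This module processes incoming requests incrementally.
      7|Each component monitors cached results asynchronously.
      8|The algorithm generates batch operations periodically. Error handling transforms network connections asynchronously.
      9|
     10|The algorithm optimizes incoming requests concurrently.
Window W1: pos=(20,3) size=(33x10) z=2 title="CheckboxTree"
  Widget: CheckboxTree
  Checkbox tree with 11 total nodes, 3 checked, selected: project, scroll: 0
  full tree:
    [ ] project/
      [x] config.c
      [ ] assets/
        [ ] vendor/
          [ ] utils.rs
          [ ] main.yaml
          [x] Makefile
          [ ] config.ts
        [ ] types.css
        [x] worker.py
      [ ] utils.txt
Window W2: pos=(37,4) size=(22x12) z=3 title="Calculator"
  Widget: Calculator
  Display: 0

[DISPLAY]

     ┏━━━━━━━━━━━━━━━━━━━━━━━━━━━━━━━┓   ┠──────
     ┃ CheckboxTree   ┏━━━━━━━━━━━━━━━━━━━━┓is m
     ┠────────────────┃ Calculator         ┃e sy
     ┃>[-] project/   ┠────────────────────┨e al
     ┃   [x] config.c ┃                   0┃e pr
     ┃   [-] assets/  ┃┌───┬───┬───┬───┐   ┃┌───
     ┃     [-] vendor/┃│ 7 │ 8 │ 9 │ ÷ │   ┃│   
     ┃       [ ] utils┃├───┼───┼───┼───┤   ┃│  A
     ┃       [ ] main.┃│ 4 │ 5 │ 6 │ × │   ┃│[Sa
     ┗━━━━━━━━━━━━━━━━┃├───┼───┼───┼───┤   ┃└───
                      ┃│ 1 │ 2 │ 3 │ - │   ┃e al
                      ┃└───┴───┴───┴───┘   ┃    
                      ┗━━━━━━━━━━━━━━━━━━━━┛    
                                         ┃      
                                         ┃      


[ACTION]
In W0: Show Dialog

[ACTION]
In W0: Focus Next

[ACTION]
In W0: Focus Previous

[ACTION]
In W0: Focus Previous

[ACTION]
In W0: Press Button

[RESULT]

     ┏━━━━━━━━━━━━━━━━━━━━━━━━━━━━━━━┓   ┠──────
     ┃ CheckboxTree   ┏━━━━━━━━━━━━━━━━━━━━┓is m
     ┠────────────────┃ Calculator         ┃e sy
     ┃>[-] project/   ┠────────────────────┨e al
     ┃   [x] config.c ┃                   0┃e pr
     ┃   [-] assets/  ┃┌───┬───┬───┬───┐   ┃e al
     ┃     [-] vendor/┃│ 7 │ 8 │ 9 │ ÷ │   ┃e sy
     ┃       [ ] utils┃├───┼───┼───┼───┤   ┃ch c
     ┃       [ ] main.┃│ 4 │ 5 │ 6 │ × │   ┃e al
     ┗━━━━━━━━━━━━━━━━┃├───┼───┼───┼───┤   ┃    
                      ┃│ 1 │ 2 │ 3 │ - │   ┃e al
                      ┃└───┴───┴───┴───┘   ┃    
                      ┗━━━━━━━━━━━━━━━━━━━━┛    
                                         ┃      
                                         ┃      


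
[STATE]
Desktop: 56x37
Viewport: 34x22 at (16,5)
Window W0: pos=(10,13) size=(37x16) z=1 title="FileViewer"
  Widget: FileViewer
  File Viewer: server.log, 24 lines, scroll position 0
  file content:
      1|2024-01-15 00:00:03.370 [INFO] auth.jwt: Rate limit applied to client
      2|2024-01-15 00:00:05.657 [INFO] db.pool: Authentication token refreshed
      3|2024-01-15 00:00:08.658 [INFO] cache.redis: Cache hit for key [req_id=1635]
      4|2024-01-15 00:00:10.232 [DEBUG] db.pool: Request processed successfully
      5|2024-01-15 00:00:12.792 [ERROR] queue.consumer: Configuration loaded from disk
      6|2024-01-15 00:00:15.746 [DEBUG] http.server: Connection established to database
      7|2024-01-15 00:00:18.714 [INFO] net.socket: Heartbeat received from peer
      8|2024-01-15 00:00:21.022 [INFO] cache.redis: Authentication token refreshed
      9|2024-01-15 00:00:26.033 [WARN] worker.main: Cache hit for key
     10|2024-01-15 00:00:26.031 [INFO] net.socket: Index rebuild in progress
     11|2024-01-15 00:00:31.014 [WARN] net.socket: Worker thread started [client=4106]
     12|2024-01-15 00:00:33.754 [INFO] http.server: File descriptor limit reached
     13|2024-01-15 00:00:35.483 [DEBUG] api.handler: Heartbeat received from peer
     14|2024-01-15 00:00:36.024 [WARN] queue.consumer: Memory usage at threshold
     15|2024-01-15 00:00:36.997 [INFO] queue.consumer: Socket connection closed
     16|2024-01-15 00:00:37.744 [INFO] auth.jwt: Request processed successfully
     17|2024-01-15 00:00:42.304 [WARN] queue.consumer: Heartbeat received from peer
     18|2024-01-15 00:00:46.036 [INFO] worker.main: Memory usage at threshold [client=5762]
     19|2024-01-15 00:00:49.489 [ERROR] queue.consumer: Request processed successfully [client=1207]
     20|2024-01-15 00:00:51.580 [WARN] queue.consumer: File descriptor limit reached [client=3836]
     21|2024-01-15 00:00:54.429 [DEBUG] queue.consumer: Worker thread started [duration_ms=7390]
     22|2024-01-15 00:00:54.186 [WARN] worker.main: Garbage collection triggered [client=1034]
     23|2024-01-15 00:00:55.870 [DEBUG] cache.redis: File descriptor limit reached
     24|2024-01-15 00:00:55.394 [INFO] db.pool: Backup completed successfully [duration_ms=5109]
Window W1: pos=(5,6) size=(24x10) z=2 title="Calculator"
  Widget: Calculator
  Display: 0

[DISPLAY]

                                  
━━━━━━━━━━━━┓                     
r           ┃                     
────────────┨                     
           0┃                     
──┬───┐     ┃                     
9 │ ÷ │     ┃                     
──┼───┤     ┃                     
6 │ × │     ┃━━━━━━━━━━━━━━━━━┓   
──┴───┘     ┃                 ┃   
━━━━━━━━━━━━┛─────────────────┨   
01-15 00:00:03.370 [INFO] aut▲┃   
01-15 00:00:05.657 [INFO] db.█┃   
01-15 00:00:08.658 [INFO] cac░┃   
01-15 00:00:10.232 [DEBUG] db░┃   
01-15 00:00:12.792 [ERROR] qu░┃   
01-15 00:00:15.746 [DEBUG] ht░┃   
01-15 00:00:18.714 [INFO] net░┃   
01-15 00:00:21.022 [INFO] cac░┃   
01-15 00:00:26.033 [WARN] wor░┃   
01-15 00:00:26.031 [INFO] net░┃   
01-15 00:00:31.014 [WARN] net░┃   


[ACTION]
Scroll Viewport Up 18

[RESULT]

                                  
                                  
                                  
                                  
                                  
                                  
━━━━━━━━━━━━┓                     
r           ┃                     
────────────┨                     
           0┃                     
──┬───┐     ┃                     
9 │ ÷ │     ┃                     
──┼───┤     ┃                     
6 │ × │     ┃━━━━━━━━━━━━━━━━━┓   
──┴───┘     ┃                 ┃   
━━━━━━━━━━━━┛─────────────────┨   
01-15 00:00:03.370 [INFO] aut▲┃   
01-15 00:00:05.657 [INFO] db.█┃   
01-15 00:00:08.658 [INFO] cac░┃   
01-15 00:00:10.232 [DEBUG] db░┃   
01-15 00:00:12.792 [ERROR] qu░┃   
01-15 00:00:15.746 [DEBUG] ht░┃   


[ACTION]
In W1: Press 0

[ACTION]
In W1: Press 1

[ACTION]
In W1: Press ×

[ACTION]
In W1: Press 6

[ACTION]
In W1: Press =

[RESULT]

                                  
                                  
                                  
                                  
                                  
                                  
━━━━━━━━━━━━┓                     
r           ┃                     
────────────┨                     
           6┃                     
──┬───┐     ┃                     
9 │ ÷ │     ┃                     
──┼───┤     ┃                     
6 │ × │     ┃━━━━━━━━━━━━━━━━━┓   
──┴───┘     ┃                 ┃   
━━━━━━━━━━━━┛─────────────────┨   
01-15 00:00:03.370 [INFO] aut▲┃   
01-15 00:00:05.657 [INFO] db.█┃   
01-15 00:00:08.658 [INFO] cac░┃   
01-15 00:00:10.232 [DEBUG] db░┃   
01-15 00:00:12.792 [ERROR] qu░┃   
01-15 00:00:15.746 [DEBUG] ht░┃   


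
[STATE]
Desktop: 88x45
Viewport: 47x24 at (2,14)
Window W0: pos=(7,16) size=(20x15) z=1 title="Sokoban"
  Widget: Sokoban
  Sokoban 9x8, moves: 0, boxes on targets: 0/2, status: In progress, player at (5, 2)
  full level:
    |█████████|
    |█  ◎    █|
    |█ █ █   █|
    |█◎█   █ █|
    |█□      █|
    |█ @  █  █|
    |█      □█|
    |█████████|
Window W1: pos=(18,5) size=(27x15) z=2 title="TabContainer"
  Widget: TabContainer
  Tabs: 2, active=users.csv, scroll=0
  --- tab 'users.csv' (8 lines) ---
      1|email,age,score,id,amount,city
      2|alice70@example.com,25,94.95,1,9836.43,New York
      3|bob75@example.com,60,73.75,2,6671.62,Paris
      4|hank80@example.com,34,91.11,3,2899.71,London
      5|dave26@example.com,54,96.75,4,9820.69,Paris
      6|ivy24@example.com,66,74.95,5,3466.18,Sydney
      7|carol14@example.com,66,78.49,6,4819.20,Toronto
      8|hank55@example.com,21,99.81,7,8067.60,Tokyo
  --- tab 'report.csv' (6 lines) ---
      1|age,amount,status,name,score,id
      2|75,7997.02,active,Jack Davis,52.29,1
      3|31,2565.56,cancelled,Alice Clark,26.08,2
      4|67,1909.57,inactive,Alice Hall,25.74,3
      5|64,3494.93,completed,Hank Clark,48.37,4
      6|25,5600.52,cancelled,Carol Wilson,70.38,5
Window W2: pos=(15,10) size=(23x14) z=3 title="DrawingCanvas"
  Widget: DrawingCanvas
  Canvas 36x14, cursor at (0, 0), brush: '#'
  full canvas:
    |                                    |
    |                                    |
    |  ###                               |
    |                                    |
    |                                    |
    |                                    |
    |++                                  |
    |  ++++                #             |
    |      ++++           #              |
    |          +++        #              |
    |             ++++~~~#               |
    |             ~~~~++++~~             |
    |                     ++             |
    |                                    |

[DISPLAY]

             ┃                     ┃54,96.┃    
             ┃  ###                ┃6,74.9┃    
     ┏━━━━━━━┃                     ┃,66,78┃    
     ┃ Sokoba┃                     ┃21,99.┃    
     ┠───────┃                     ┃      ┃    
     ┃███████┃++                   ┃━━━━━━┛    
     ┃█  ◎   ┃  ++++               ┃           
     ┃█ █ █  ┃      ++++           ┃           
     ┃█◎█   █┃          +++        ┃           
     ┃█□     ┗━━━━━━━━━━━━━━━━━━━━━┛           
     ┃█ @  █  █         ┃                      
     ┃█      □█         ┃                      
     ┃█████████         ┃                      
     ┃Moves: 0  0/2     ┃                      
     ┃                  ┃                      
     ┃                  ┃                      
     ┗━━━━━━━━━━━━━━━━━━┛                      
                                               
                                               
                                               
                                               
                                               
                                               
                                               


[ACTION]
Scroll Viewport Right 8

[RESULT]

     ┃                     ┃54,96.┃            
     ┃  ###                ┃6,74.9┃            
━━━━━┃                     ┃,66,78┃            
okoba┃                     ┃21,99.┃            
─────┃                     ┃      ┃            
█████┃++                   ┃━━━━━━┛            
 ◎   ┃  ++++               ┃                   
█ █  ┃      ++++           ┃                   
█   █┃          +++        ┃                   
     ┗━━━━━━━━━━━━━━━━━━━━━┛                   
@  █  █         ┃                              
     □█         ┃                              
███████         ┃                              
ves: 0  0/2     ┃                              
                ┃                              
                ┃                              
━━━━━━━━━━━━━━━━┛                              
                                               
                                               
                                               
                                               
                                               
                                               
                                               


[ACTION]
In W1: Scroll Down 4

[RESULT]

     ┃                     ┃      ┃            
     ┃  ###                ┃      ┃            
━━━━━┃                     ┃      ┃            
okoba┃                     ┃      ┃            
─────┃                     ┃      ┃            
█████┃++                   ┃━━━━━━┛            
 ◎   ┃  ++++               ┃                   
█ █  ┃      ++++           ┃                   
█   █┃          +++        ┃                   
     ┗━━━━━━━━━━━━━━━━━━━━━┛                   
@  █  █         ┃                              
     □█         ┃                              
███████         ┃                              
ves: 0  0/2     ┃                              
                ┃                              
                ┃                              
━━━━━━━━━━━━━━━━┛                              
                                               
                                               
                                               
                                               
                                               
                                               
                                               


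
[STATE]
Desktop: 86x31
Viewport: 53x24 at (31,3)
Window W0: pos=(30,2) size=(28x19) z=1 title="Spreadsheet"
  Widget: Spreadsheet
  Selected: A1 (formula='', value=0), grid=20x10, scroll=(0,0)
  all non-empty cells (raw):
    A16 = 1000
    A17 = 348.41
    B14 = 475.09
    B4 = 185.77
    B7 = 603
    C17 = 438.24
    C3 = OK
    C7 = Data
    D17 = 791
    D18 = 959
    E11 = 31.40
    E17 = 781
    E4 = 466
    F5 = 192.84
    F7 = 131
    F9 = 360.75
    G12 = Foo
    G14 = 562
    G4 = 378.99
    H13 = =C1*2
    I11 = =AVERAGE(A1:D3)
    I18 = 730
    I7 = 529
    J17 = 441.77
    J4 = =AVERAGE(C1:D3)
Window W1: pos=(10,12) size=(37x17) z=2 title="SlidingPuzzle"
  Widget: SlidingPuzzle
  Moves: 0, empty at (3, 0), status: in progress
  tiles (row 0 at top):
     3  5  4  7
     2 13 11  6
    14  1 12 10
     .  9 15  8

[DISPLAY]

 Spreadsheet              ┃                          
──────────────────────────┨                          
A1:                       ┃                          
       A       B       C  ┃                          
--------------------------┃                          
  1      [0]       0      ┃                          
  2        0       0      ┃                          
  3        0       0OK    ┃                          
  4        0  185.77      ┃                          
━━━━━━━━━━━━━━━┓   0      ┃                          
               ┃   0      ┃                          
───────────────┨ 603Data  ┃                          
┐              ┃   0      ┃                          
│              ┃   0      ┃                          
┤              ┃   0      ┃                          
│              ┃   0      ┃                          
┤              ┃   0      ┃                          
│              ┃━━━━━━━━━━┛                          
┤              ┃                                     
│              ┃                                     
┘              ┃                                     
               ┃                                     
               ┃                                     
               ┃                                     


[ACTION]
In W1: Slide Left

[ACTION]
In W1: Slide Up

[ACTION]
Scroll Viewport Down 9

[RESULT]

--------------------------┃                          
  1      [0]       0      ┃                          
  2        0       0      ┃                          
  3        0       0OK    ┃                          
  4        0  185.77      ┃                          
━━━━━━━━━━━━━━━┓   0      ┃                          
               ┃   0      ┃                          
───────────────┨ 603Data  ┃                          
┐              ┃   0      ┃                          
│              ┃   0      ┃                          
┤              ┃   0      ┃                          
│              ┃   0      ┃                          
┤              ┃   0      ┃                          
│              ┃━━━━━━━━━━┛                          
┤              ┃                                     
│              ┃                                     
┘              ┃                                     
               ┃                                     
               ┃                                     
               ┃                                     
               ┃                                     
━━━━━━━━━━━━━━━┛                                     
                                                     
                                                     


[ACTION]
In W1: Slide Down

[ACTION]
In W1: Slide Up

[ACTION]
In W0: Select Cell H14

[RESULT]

--------------------------┃                          
  1        0       0      ┃                          
  2        0       0      ┃                          
  3        0       0OK    ┃                          
  4        0  185.77      ┃                          
━━━━━━━━━━━━━━━┓   0      ┃                          
               ┃   0      ┃                          
───────────────┨ 603Data  ┃                          
┐              ┃   0      ┃                          
│              ┃   0      ┃                          
┤              ┃   0      ┃                          
│              ┃   0      ┃                          
┤              ┃   0      ┃                          
│              ┃━━━━━━━━━━┛                          
┤              ┃                                     
│              ┃                                     
┘              ┃                                     
               ┃                                     
               ┃                                     
               ┃                                     
               ┃                                     
━━━━━━━━━━━━━━━┛                                     
                                                     
                                                     


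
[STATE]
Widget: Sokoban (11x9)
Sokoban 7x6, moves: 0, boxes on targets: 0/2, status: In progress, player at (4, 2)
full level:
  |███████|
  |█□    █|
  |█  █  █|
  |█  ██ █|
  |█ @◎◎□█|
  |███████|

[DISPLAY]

███████    
█□    █    
█  █  █    
█  ██ █    
█ @◎◎□█    
███████    
Moves: 0  0
           
           


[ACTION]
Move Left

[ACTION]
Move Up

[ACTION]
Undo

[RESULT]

███████    
█□    █    
█  █  █    
█  ██ █    
█@ ◎◎□█    
███████    
Moves: 1  0
           
           


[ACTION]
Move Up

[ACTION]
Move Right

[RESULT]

███████    
█□    █    
█  █  █    
█ @██ █    
█  ◎◎□█    
███████    
Moves: 3  0
           
           


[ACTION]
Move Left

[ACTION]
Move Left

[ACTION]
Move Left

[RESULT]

███████    
█□    █    
█  █  █    
█@ ██ █    
█  ◎◎□█    
███████    
Moves: 4  0
           
           


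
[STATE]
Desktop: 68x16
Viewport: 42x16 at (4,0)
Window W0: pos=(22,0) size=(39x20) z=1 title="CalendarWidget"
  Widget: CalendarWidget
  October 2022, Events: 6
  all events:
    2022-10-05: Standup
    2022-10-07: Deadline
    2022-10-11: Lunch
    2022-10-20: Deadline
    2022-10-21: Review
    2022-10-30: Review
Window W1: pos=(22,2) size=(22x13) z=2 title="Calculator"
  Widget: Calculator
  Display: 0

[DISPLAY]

                  ┏━━━━━━━━━━━━━━━━━━━━━━━
                  ┃ CalendarWidget        
                  ┏━━━━━━━━━━━━━━━━━━━━┓──
                  ┃ Calculator         ┃20
                  ┠────────────────────┨  
                  ┃                   0┃  
                  ┃┌───┬───┬───┬───┐   ┃9 
                  ┃│ 7 │ 8 │ 9 │ ÷ │   ┃  
                  ┃├───┼───┼───┼───┤   ┃3 
                  ┃│ 4 │ 5 │ 6 │ × │   ┃  
                  ┃├───┼───┼───┼───┤   ┃  
                  ┃│ 1 │ 2 │ 3 │ - │   ┃  
                  ┃├───┼───┼───┼───┤   ┃  
                  ┃│ 0 │ . │ = │ + │   ┃  
                  ┗━━━━━━━━━━━━━━━━━━━━┛  
                  ┃                       


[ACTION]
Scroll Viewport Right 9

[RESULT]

         ┏━━━━━━━━━━━━━━━━━━━━━━━━━━━━━━━━
         ┃ CalendarWidget                 
         ┏━━━━━━━━━━━━━━━━━━━━┓───────────
         ┃ Calculator         ┃2022       
         ┠────────────────────┨           
         ┃                   0┃           
         ┃┌───┬───┬───┬───┐   ┃9          
         ┃│ 7 │ 8 │ 9 │ ÷ │   ┃           
         ┃├───┼───┼───┼───┤   ┃3          
         ┃│ 4 │ 5 │ 6 │ × │   ┃           
         ┃├───┼───┼───┼───┤   ┃           
         ┃│ 1 │ 2 │ 3 │ - │   ┃           
         ┃├───┼───┼───┼───┤   ┃           
         ┃│ 0 │ . │ = │ + │   ┃           
         ┗━━━━━━━━━━━━━━━━━━━━┛           
         ┃                                


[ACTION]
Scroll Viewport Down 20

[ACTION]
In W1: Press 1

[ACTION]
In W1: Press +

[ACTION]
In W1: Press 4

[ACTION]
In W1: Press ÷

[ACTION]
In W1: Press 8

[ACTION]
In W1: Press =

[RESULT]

         ┏━━━━━━━━━━━━━━━━━━━━━━━━━━━━━━━━
         ┃ CalendarWidget                 
         ┏━━━━━━━━━━━━━━━━━━━━┓───────────
         ┃ Calculator         ┃2022       
         ┠────────────────────┨           
         ┃               0.625┃           
         ┃┌───┬───┬───┬───┐   ┃9          
         ┃│ 7 │ 8 │ 9 │ ÷ │   ┃           
         ┃├───┼───┼───┼───┤   ┃3          
         ┃│ 4 │ 5 │ 6 │ × │   ┃           
         ┃├───┼───┼───┼───┤   ┃           
         ┃│ 1 │ 2 │ 3 │ - │   ┃           
         ┃├───┼───┼───┼───┤   ┃           
         ┃│ 0 │ . │ = │ + │   ┃           
         ┗━━━━━━━━━━━━━━━━━━━━┛           
         ┃                                


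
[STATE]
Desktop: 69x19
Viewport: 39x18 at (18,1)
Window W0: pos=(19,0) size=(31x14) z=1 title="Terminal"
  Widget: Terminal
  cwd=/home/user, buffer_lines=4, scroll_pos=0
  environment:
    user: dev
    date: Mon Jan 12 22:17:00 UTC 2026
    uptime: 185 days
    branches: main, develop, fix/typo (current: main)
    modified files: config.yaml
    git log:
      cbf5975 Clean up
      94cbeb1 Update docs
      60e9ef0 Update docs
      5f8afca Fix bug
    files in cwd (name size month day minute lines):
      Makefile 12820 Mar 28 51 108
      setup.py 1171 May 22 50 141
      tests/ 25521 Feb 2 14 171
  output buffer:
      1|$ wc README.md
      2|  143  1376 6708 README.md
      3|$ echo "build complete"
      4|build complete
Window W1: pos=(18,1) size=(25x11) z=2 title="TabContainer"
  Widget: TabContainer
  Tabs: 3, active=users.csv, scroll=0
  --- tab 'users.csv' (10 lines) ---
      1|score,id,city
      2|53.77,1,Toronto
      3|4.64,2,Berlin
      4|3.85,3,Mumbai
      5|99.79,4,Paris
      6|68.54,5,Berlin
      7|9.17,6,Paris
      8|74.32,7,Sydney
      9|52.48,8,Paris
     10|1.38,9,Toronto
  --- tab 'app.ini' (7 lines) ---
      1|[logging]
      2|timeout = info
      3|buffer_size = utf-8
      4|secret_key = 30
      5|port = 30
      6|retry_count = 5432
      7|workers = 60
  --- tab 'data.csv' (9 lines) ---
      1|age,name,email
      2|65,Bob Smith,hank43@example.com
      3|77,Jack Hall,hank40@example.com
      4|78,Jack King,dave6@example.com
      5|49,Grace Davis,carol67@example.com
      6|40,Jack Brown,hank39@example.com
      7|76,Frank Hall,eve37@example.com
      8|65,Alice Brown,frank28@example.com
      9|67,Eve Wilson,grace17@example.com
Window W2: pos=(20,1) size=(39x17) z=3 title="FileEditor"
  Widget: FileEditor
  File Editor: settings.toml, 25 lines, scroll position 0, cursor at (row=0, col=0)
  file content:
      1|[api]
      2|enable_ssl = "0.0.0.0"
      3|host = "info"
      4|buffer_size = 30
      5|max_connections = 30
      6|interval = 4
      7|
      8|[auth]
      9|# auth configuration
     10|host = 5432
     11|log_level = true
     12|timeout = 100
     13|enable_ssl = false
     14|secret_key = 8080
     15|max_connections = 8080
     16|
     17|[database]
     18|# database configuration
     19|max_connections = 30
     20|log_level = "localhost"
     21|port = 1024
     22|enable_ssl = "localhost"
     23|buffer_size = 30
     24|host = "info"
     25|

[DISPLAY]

┏━┏━━━━━━━━━━━━━━━━━━━━━━━━━━━━━━━━━━━━
┃ ┃ FileEditor                         
┠─┠────────────────────────────────────
┃[┃█api]                               
┃─┃enable_ssl = "0.0.0.0"              
┃s┃host = "info"                       
┃5┃buffer_size = 30                    
┃4┃max_connections = 30                
┃3┃interval = 4                        
┃9┃                                    
┗━┃[auth]                              
 ┃┃# auth configuration                
 ┗┃host = 5432                         
  ┃log_level = true                    
  ┃timeout = 100                       
  ┃enable_ssl = false                  
  ┗━━━━━━━━━━━━━━━━━━━━━━━━━━━━━━━━━━━━
                                       


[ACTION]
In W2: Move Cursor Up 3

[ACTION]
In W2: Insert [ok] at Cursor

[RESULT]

┏━┏━━━━━━━━━━━━━━━━━━━━━━━━━━━━━━━━━━━━
┃ ┃ FileEditor                         
┠─┠────────────────────────────────────
┃[┃ok█api]                             
┃─┃enable_ssl = "0.0.0.0"              
┃s┃host = "info"                       
┃5┃buffer_size = 30                    
┃4┃max_connections = 30                
┃3┃interval = 4                        
┃9┃                                    
┗━┃[auth]                              
 ┃┃# auth configuration                
 ┗┃host = 5432                         
  ┃log_level = true                    
  ┃timeout = 100                       
  ┃enable_ssl = false                  
  ┗━━━━━━━━━━━━━━━━━━━━━━━━━━━━━━━━━━━━
                                       


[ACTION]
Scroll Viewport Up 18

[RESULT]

 ┏━━━━━━━━━━━━━━━━━━━━━━━━━━━━━┓       
┏━┏━━━━━━━━━━━━━━━━━━━━━━━━━━━━━━━━━━━━
┃ ┃ FileEditor                         
┠─┠────────────────────────────────────
┃[┃ok█api]                             
┃─┃enable_ssl = "0.0.0.0"              
┃s┃host = "info"                       
┃5┃buffer_size = 30                    
┃4┃max_connections = 30                
┃3┃interval = 4                        
┃9┃                                    
┗━┃[auth]                              
 ┃┃# auth configuration                
 ┗┃host = 5432                         
  ┃log_level = true                    
  ┃timeout = 100                       
  ┃enable_ssl = false                  
  ┗━━━━━━━━━━━━━━━━━━━━━━━━━━━━━━━━━━━━


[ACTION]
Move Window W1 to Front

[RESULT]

 ┏━━━━━━━━━━━━━━━━━━━━━━━━━━━━━┓       
┏━━━━━━━━━━━━━━━━━━━━━━━┓━━━━━━━━━━━━━━
┃ TabContainer          ┃              
┠───────────────────────┨──────────────
┃[users.csv]│ app.ini │ ┃              
┃───────────────────────┃              
┃score,id,city          ┃              
┃53.77,1,Toronto        ┃              
┃4.64,2,Berlin          ┃              
┃3.85,3,Mumbai          ┃              
┃99.79,4,Paris          ┃              
┗━━━━━━━━━━━━━━━━━━━━━━━┛              
 ┃┃# auth configuration                
 ┗┃host = 5432                         
  ┃log_level = true                    
  ┃timeout = 100                       
  ┃enable_ssl = false                  
  ┗━━━━━━━━━━━━━━━━━━━━━━━━━━━━━━━━━━━━


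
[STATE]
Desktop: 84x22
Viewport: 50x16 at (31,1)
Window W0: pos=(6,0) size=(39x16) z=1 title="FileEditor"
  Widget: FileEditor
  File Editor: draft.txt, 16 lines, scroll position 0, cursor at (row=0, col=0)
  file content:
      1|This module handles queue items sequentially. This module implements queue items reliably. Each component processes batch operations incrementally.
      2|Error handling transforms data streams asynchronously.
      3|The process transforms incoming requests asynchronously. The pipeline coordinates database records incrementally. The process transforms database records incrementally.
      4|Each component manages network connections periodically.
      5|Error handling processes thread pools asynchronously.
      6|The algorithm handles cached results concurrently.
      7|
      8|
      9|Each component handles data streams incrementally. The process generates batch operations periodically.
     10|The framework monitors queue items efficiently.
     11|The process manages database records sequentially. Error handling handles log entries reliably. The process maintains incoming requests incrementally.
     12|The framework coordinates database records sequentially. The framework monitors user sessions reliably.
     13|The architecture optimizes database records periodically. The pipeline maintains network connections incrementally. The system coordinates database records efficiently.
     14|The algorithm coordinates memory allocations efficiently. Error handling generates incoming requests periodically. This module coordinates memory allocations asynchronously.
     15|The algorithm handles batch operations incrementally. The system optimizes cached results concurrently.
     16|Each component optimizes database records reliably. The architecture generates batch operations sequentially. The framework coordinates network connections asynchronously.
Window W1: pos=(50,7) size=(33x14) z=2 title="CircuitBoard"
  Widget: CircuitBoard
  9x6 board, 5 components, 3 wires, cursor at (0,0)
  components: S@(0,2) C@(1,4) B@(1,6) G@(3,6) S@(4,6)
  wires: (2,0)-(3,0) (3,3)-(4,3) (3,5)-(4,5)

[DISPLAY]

             ┃                                    
─────────────┨                                    
e items sequ▲┃                                    
s data strea█┃                                    
ncoming requ░┃                                    
etwork conne░┃                                    
 thread pool░┃     ┏━━━━━━━━━━━━━━━━━━━━━━━━━━━━━━
ched results░┃     ┃ CircuitBoard                 
            ░┃     ┠──────────────────────────────
            ░┃     ┃   0 1 2 3 4 5 6 7 8          
ata streams ░┃     ┃0  [.]      S                 
ueue items e░┃     ┃                              
base records░┃     ┃1                   C       B 
s database r▼┃     ┃                              
━━━━━━━━━━━━━┛     ┃2   ·                         
                   ┃    │                         


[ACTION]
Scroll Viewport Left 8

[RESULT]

                     ┃                            
─────────────────────┨                            
les queue items sequ▲┃                            
ransforms data strea█┃                            
sforms incoming requ░┃                            
anages network conne░┃                            
rocesses thread pool░┃     ┏━━━━━━━━━━━━━━━━━━━━━━
ndles cached results░┃     ┃ CircuitBoard         
                    ░┃     ┠──────────────────────
                    ░┃     ┃   0 1 2 3 4 5 6 7 8  
andles data streams ░┃     ┃0  [.]      S         
nitors queue items e░┃     ┃                      
ges database records░┃     ┃1                   C 
ordinates database r▼┃     ┃                      
━━━━━━━━━━━━━━━━━━━━━┛     ┃2   ·                 
                           ┃    │                 


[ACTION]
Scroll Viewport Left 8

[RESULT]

tor                          ┃                    
─────────────────────────────┨                    
ule handles queue items sequ▲┃                    
ndling transforms data strea█┃                    
ess transforms incoming requ░┃                    
ponent manages network conne░┃                    
ndling processes thread pool░┃     ┏━━━━━━━━━━━━━━
rithm handles cached results░┃     ┃ CircuitBoard 
                            ░┃     ┠──────────────
                            ░┃     ┃   0 1 2 3 4 5
ponent handles data streams ░┃     ┃0  [.]      S 
ework monitors queue items e░┃     ┃              
ess manages database records░┃     ┃1             
ework coordinates database r▼┃     ┃              
━━━━━━━━━━━━━━━━━━━━━━━━━━━━━┛     ┃2   ·         
                                   ┃    │         
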